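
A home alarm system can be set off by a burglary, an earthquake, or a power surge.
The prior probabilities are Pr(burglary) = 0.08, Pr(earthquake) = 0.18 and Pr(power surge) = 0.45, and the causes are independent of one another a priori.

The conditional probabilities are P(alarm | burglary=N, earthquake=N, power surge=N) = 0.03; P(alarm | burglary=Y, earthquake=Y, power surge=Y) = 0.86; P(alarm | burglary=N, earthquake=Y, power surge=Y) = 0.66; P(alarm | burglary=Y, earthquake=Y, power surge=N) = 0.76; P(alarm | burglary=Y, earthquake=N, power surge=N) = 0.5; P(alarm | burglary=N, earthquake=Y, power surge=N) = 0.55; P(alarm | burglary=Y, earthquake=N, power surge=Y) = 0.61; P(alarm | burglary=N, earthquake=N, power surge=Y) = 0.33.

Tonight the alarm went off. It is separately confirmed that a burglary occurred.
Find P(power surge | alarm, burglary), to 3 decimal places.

P(power surge | alarm, burglary) ≈ 0.495

Enumerate the 4 (earthquake, power surge) configurations and weight by the priors:
  P(alarm | burglary) = 0.5·0.82·0.55 + 0.61·0.82·0.45 + 0.76·0.18·0.55 + 0.86·0.18·0.45
        = 0.225500 + 0.225090 + 0.075240 + 0.069660 = 0.595490
Configurations with power surge contribute 0.294750, so
  P(power surge | alarm, burglary) = 0.294750 / 0.595490 ≈ 0.495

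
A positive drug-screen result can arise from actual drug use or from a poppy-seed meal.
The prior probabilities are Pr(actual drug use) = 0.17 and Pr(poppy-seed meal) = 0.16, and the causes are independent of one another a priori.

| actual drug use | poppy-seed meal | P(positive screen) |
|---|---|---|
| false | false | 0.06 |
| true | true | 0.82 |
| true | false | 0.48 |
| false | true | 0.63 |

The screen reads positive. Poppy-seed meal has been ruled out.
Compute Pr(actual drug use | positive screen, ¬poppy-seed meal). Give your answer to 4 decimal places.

For the numerator, keep only actual drug use=true terms: 0.48×0.17 = 0.081600
The normalizing constant is 0.06×0.83 + 0.48×0.17 = 0.131400
P(actual drug use | positive screen, ¬poppy-seed meal) = 0.081600/0.131400 ≈ 0.6210

Pr(actual drug use | positive screen, ¬poppy-seed meal) ≈ 0.6210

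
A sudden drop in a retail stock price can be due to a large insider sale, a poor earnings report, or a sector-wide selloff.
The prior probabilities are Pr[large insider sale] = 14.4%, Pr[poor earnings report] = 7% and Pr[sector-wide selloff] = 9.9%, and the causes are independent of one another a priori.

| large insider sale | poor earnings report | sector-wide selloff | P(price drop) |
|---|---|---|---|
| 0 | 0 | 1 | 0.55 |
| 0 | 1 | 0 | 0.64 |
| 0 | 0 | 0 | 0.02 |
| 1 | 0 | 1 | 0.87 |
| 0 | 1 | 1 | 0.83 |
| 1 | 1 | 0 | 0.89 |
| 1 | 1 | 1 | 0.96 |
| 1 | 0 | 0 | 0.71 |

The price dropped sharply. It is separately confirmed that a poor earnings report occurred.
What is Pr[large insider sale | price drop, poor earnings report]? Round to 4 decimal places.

P(price drop | poor earnings report) = 0.64·0.856·0.901 + 0.83·0.856·0.099 + 0.89·0.144·0.901 + 0.96·0.144·0.099 = 0.493604 + 0.070338 + 0.115472 + 0.013686 = 0.693100
Restricting to configurations with large insider sale present: 0.115472 + 0.013686 = 0.129158.
Hence the posterior is 0.129158/0.693100 ≈ 0.1863.

Pr[large insider sale | price drop, poor earnings report] ≈ 0.1863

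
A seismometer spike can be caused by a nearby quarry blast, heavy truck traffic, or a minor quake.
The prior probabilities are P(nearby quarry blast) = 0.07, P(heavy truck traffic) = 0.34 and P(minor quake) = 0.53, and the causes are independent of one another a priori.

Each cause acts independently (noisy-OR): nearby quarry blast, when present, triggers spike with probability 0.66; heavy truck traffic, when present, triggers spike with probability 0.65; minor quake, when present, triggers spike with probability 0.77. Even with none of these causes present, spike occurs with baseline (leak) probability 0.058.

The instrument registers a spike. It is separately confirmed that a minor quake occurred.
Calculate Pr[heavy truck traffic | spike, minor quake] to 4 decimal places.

Pr[heavy truck traffic | spike, minor quake] ≈ 0.3759

Under noisy-OR, P(spike | causes) = 1 − (1−0.058)·∏(1−qᵢ) over the active causes.
By total probability over the 4 (nearby quarry blast, heavy truck traffic) configurations:
  P(spike | minor quake) = 0.78334·0.93·0.66 + 0.924169·0.93·0.34 + 0.926336·0.07·0.66 + 0.974217·0.07·0.34
        = 0.480814 + 0.292222 + 0.042797 + 0.023186 = 0.839019
Keeping only the heavy truck traffic-present terms gives 0.315408, so
  P(heavy truck traffic | spike, minor quake) = 0.315408 / 0.839019 ≈ 0.3759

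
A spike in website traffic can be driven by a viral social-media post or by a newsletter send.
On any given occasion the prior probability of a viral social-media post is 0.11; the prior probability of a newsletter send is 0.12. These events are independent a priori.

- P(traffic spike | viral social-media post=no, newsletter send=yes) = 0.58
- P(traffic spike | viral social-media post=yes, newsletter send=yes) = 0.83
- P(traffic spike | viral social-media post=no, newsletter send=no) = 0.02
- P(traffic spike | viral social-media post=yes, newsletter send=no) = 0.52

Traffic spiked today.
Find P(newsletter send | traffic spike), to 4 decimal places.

P(newsletter send | traffic spike) ≈ 0.5248

P(traffic spike) = 0.02·0.89·0.88 + 0.58·0.89·0.12 + 0.52·0.11·0.88 + 0.83·0.11·0.12 = 0.015664 + 0.061944 + 0.050336 + 0.010956 = 0.138900
Of this, 0.072900 comes from 0.061944 + 0.010956 (the newsletter send=true cases).
So P(newsletter send | traffic spike) = 0.072900/0.138900 ≈ 0.5248.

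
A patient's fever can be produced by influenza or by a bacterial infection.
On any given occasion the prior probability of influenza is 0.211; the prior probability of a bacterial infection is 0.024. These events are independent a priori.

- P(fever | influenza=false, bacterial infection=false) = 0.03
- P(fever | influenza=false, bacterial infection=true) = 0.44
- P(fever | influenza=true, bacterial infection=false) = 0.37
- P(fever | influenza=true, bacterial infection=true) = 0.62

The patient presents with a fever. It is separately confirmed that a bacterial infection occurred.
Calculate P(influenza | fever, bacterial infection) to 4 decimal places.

Weight on influenza=true, given the evidence: 0.62·0.211 = 0.130820
Denominator P(fever | bacterial infection): 0.44·0.789 + 0.62·0.211 = 0.477980
Posterior = 0.130820 / 0.477980 ≈ 0.2737

P(influenza | fever, bacterial infection) ≈ 0.2737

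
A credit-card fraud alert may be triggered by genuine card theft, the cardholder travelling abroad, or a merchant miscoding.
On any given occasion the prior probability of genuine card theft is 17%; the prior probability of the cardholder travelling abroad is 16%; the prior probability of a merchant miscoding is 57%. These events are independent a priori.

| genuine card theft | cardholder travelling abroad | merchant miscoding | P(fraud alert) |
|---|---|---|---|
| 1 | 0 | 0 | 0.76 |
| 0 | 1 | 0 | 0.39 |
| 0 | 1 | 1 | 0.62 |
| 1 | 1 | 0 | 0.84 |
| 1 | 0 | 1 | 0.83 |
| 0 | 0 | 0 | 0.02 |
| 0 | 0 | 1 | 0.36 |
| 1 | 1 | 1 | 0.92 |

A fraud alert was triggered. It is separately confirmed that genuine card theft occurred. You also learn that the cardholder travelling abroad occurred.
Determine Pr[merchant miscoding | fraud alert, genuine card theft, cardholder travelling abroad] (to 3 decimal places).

Pr[merchant miscoding | fraud alert, genuine card theft, cardholder travelling abroad] ≈ 0.592

Sum P(fraud alert|·) weighted by the priors over both values of merchant miscoding:
  P(fraud alert | genuine card theft, cardholder travelling abroad) = 0.84*0.43 + 0.92*0.57
        = 0.361200 + 0.524400 = 0.885600
Configurations with merchant miscoding contribute 0.524400, so
  P(merchant miscoding | fraud alert, genuine card theft, cardholder travelling abroad) = 0.524400 / 0.885600 ≈ 0.592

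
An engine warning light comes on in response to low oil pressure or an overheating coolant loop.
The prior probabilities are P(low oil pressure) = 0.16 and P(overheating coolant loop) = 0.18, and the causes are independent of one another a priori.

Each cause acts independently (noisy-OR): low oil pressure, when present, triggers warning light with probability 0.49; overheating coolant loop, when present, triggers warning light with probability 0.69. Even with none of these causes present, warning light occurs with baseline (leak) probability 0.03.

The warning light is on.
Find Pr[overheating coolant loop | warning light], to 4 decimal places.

Pr[overheating coolant loop | warning light] ≈ 0.5994

Under noisy-OR, P(warning light | causes) = 1 − (1−0.03)·∏(1−qᵢ) over the active causes.
P(warning light) = 0.03*0.84*0.82 + 0.6993*0.84*0.18 + 0.5053*0.16*0.82 + 0.846643*0.16*0.18 = 0.020664 + 0.105734 + 0.066295 + 0.024383 = 0.217076
The overheating coolant loop-present share is 0.105734 + 0.024383 = 0.130117.
So P(overheating coolant loop | warning light) = 0.130117/0.217076 ≈ 0.5994.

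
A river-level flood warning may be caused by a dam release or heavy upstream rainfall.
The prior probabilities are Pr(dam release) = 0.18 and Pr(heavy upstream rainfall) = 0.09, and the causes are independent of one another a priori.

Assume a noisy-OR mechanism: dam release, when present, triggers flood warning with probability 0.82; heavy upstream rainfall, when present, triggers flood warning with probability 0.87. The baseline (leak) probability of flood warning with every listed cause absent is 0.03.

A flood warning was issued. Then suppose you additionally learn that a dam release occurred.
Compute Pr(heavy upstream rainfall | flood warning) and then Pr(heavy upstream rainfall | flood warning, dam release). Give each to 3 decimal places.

Pr(heavy upstream rainfall | flood warning) ≈ 0.338; Pr(heavy upstream rainfall | flood warning, dam release) ≈ 0.105

Under noisy-OR, P(flood warning | causes) = 1 − (1−0.03)·∏(1−qᵢ) over the active causes.
P(flood warning) = 0.03×0.82×0.91 + 0.8739×0.82×0.09 + 0.8254×0.18×0.91 + 0.977302×0.18×0.09 = 0.022386 + 0.064494 + 0.135201 + 0.015832 = 0.237913
Of this, 0.080326 comes from 0.064494 + 0.015832 (the heavy upstream rainfall=true cases).
Hence the posterior is 0.080326/0.237913 ≈ 0.338.

Now also conditioning on dam release=true:
For the numerator, keep only heavy upstream rainfall=true terms: 0.977302×0.09 = 0.087957
Denominator P(flood warning | dam release): 0.8254×0.91 + 0.977302×0.09 = 0.839071
P(heavy upstream rainfall | flood warning, dam release) = 0.087957/0.839071 ≈ 0.105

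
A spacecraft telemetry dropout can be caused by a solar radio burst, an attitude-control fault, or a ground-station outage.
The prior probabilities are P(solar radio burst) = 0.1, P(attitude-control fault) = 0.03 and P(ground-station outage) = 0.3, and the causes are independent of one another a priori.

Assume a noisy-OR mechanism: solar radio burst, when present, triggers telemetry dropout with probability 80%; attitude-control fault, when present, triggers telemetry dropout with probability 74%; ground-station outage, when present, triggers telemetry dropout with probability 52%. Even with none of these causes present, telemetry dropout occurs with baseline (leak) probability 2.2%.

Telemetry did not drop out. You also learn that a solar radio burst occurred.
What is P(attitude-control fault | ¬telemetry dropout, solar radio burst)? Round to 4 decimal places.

Under noisy-OR, P(telemetry dropout | causes) = 1 − (1−0.022)·∏(1−qᵢ) over the active causes.
Sum P(¬telemetry dropout|·) weighted by the priors over the 4 (attitude-control fault, ground-station outage) configurations:
  P(¬telemetry dropout | solar radio burst) = 0.1956*0.97*0.7 + 0.093888*0.97*0.3 + 0.050856*0.03*0.7 + 0.024411*0.03*0.3
        = 0.132812 + 0.027321 + 0.001068 + 0.000220 = 0.161421
Configurations with attitude-control fault contribute 0.001288, so
  P(attitude-control fault | ¬telemetry dropout, solar radio burst) = 0.001288 / 0.161421 ≈ 0.0080

P(attitude-control fault | ¬telemetry dropout, solar radio burst) ≈ 0.0080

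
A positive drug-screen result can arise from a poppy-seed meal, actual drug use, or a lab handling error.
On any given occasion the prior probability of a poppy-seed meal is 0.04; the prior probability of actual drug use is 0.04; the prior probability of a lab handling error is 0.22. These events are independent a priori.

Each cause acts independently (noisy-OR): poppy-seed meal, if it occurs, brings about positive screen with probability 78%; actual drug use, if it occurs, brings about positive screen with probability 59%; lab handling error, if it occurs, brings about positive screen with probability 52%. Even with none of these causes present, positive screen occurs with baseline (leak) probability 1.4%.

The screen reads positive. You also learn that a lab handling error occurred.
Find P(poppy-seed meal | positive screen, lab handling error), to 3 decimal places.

P(poppy-seed meal | positive screen, lab handling error) ≈ 0.065

Under noisy-OR, P(positive screen | causes) = 1 − (1−0.014)·∏(1−qᵢ) over the active causes.
By total probability over the 4 (poppy-seed meal, actual drug use) configurations:
  P(positive screen | lab handling error) = 0.52672*0.96*0.96 + 0.805955*0.96*0.04 + 0.895878*0.04*0.96 + 0.95731*0.04*0.04
        = 0.485425 + 0.030949 + 0.034402 + 0.001532 = 0.552308
The terms with poppy-seed meal present sum to 0.035934, so
  P(poppy-seed meal | positive screen, lab handling error) = 0.035934 / 0.552308 ≈ 0.065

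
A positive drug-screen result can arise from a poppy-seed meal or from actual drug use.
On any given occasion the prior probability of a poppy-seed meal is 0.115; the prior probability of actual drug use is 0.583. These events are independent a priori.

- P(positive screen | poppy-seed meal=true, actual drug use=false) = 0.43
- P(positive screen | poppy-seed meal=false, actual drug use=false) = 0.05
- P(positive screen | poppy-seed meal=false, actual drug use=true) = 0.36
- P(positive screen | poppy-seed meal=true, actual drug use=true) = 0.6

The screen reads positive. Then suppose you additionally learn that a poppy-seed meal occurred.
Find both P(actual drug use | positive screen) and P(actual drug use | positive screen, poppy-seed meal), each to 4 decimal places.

P(positive screen) = 0.05×0.885×0.417 + 0.36×0.885×0.583 + 0.43×0.115×0.417 + 0.6×0.115×0.583 = 0.018452 + 0.185744 + 0.020621 + 0.040227 = 0.265044
Of this, 0.225971 comes from 0.185744 + 0.040227 (the actual drug use=true cases).
Hence the posterior is 0.225971/0.265044 ≈ 0.8526.

With the extra evidence:
Numerator (weight on configurations with actual drug use): 0.6×0.583 = 0.349800
Normalizer over all consistent configurations: 0.43×0.417 + 0.6×0.583 = 0.529110
P(actual drug use | positive screen, poppy-seed meal) = 0.349800/0.529110 ≈ 0.6611

P(actual drug use | positive screen) ≈ 0.8526; P(actual drug use | positive screen, poppy-seed meal) ≈ 0.6611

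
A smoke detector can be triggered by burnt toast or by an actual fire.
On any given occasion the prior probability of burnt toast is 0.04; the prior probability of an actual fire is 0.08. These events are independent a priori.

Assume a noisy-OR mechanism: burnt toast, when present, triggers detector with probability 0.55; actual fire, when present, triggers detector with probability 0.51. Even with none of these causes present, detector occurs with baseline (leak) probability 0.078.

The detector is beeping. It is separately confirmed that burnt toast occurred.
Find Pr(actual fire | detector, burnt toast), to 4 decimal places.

Under noisy-OR, P(detector | causes) = 1 − (1−0.078)·∏(1−qᵢ) over the active causes.
For the numerator, keep only actual fire=true terms: 0.796699*0.08 = 0.063736
Denominator P(detector | burnt toast): 0.5851*0.92 + 0.796699*0.08 = 0.602028
Posterior = 0.063736 / 0.602028 ≈ 0.1059

Pr(actual fire | detector, burnt toast) ≈ 0.1059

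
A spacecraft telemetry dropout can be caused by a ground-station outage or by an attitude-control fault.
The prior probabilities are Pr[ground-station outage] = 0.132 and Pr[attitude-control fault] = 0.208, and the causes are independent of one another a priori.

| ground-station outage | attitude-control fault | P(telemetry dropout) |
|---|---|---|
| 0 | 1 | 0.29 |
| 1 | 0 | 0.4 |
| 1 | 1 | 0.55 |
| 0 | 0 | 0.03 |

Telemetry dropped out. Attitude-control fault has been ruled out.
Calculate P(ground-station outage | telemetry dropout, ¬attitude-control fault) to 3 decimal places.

P(ground-station outage | telemetry dropout, ¬attitude-control fault) ≈ 0.670

By total probability over both values of ground-station outage:
  P(telemetry dropout | ¬attitude-control fault) = 0.03×0.868 + 0.4×0.132
        = 0.026040 + 0.052800 = 0.078840
Keeping only the ground-station outage-present terms gives 0.052800, so
  P(ground-station outage | telemetry dropout, ¬attitude-control fault) = 0.052800 / 0.078840 ≈ 0.670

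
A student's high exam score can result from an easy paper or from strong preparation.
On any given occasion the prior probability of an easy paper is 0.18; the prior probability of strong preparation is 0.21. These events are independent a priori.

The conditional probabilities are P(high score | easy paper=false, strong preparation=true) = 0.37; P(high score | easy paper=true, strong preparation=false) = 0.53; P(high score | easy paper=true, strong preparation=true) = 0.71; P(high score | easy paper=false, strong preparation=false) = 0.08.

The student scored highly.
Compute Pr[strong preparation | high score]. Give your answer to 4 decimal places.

Sum P(high score|·) weighted by the priors over the 4 (easy paper, strong preparation) configurations:
  P(high score) = 0.08*0.82*0.79 + 0.37*0.82*0.21 + 0.53*0.18*0.79 + 0.71*0.18*0.21
        = 0.051824 + 0.063714 + 0.075366 + 0.026838 = 0.217742
Configurations with strong preparation contribute 0.090552, so
  P(strong preparation | high score) = 0.090552 / 0.217742 ≈ 0.4159

Pr[strong preparation | high score] ≈ 0.4159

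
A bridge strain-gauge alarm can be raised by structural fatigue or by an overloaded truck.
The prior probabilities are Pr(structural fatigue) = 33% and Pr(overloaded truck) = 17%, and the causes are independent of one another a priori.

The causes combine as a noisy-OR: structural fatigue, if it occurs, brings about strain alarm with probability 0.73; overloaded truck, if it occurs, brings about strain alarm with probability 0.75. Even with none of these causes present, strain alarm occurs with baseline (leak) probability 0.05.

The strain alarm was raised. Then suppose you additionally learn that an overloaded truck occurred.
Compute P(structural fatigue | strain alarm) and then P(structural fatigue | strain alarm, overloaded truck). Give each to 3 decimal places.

P(structural fatigue | strain alarm) ≈ 0.691; P(structural fatigue | strain alarm, overloaded truck) ≈ 0.377

Under noisy-OR, P(strain alarm | causes) = 1 − (1−0.05)·∏(1−qᵢ) over the active causes.
By total probability over the 4 (structural fatigue, overloaded truck) configurations:
  P(strain alarm) = 0.05·0.67·0.83 + 0.7625·0.67·0.17 + 0.7435·0.33·0.83 + 0.935875·0.33·0.17
        = 0.027805 + 0.086849 + 0.203645 + 0.052503 = 0.370802
The terms with structural fatigue present sum to 0.256148, so
  P(structural fatigue | strain alarm) = 0.256148 / 0.370802 ≈ 0.691

Now also conditioning on overloaded truck=true:
Sum P(strain alarm|·) weighted by the priors over both values of structural fatigue:
  P(strain alarm | overloaded truck) = 0.7625*0.67 + 0.935875*0.33
        = 0.510875 + 0.308839 = 0.819714
The terms with structural fatigue present sum to 0.308839, so
  P(structural fatigue | strain alarm, overloaded truck) = 0.308839 / 0.819714 ≈ 0.377
— overloaded truck explains away the evidence for structural fatigue.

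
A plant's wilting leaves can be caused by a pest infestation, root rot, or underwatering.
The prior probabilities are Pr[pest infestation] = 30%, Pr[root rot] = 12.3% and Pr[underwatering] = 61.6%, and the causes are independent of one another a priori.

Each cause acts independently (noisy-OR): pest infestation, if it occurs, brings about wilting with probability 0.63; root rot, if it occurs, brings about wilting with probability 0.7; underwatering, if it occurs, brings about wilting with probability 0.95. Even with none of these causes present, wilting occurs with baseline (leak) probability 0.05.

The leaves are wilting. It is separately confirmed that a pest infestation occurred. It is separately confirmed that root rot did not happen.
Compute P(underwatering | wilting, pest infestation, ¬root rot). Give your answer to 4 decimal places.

Under noisy-OR, P(wilting | causes) = 1 − (1−0.05)·∏(1−qᵢ) over the active causes.
By total probability over both values of underwatering:
  P(wilting | pest infestation, ¬root rot) = 0.6485·0.384 + 0.982425·0.616
        = 0.249024 + 0.605174 = 0.854198
Keeping only the underwatering-present terms gives 0.605174, so
  P(underwatering | wilting, pest infestation, ¬root rot) = 0.605174 / 0.854198 ≈ 0.7085

P(underwatering | wilting, pest infestation, ¬root rot) ≈ 0.7085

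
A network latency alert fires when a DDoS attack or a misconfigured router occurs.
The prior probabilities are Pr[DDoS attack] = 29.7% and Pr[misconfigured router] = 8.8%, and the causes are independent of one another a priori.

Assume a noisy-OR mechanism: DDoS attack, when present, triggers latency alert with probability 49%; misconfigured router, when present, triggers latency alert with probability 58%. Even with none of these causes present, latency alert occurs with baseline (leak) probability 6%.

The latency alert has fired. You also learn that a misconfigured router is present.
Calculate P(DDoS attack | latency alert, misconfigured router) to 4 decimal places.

P(DDoS attack | latency alert, misconfigured router) ≈ 0.3580

Under noisy-OR, P(latency alert | causes) = 1 − (1−0.06)·∏(1−qᵢ) over the active causes.
For the numerator, keep only DDoS attack=true terms: 0.798652·0.297 = 0.237200
Denominator P(latency alert | misconfigured router): 0.6052·0.703 + 0.798652·0.297 = 0.662656
Posterior = 0.237200 / 0.662656 ≈ 0.3580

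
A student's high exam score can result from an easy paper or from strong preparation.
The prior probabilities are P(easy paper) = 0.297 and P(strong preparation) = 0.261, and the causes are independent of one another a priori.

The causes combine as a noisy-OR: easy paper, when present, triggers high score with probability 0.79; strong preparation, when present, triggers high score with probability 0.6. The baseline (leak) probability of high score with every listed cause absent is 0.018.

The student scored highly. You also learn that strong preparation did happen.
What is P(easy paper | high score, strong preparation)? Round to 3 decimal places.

P(easy paper | high score, strong preparation) ≈ 0.390

Under noisy-OR, P(high score | causes) = 1 − (1−0.018)·∏(1−qᵢ) over the active causes.
Numerator (weight on configurations with easy paper): 0.917512·0.297 = 0.272501
The normalizing constant is 0.6072·0.703 + 0.917512·0.297 = 0.699363
Posterior = 0.272501 / 0.699363 ≈ 0.390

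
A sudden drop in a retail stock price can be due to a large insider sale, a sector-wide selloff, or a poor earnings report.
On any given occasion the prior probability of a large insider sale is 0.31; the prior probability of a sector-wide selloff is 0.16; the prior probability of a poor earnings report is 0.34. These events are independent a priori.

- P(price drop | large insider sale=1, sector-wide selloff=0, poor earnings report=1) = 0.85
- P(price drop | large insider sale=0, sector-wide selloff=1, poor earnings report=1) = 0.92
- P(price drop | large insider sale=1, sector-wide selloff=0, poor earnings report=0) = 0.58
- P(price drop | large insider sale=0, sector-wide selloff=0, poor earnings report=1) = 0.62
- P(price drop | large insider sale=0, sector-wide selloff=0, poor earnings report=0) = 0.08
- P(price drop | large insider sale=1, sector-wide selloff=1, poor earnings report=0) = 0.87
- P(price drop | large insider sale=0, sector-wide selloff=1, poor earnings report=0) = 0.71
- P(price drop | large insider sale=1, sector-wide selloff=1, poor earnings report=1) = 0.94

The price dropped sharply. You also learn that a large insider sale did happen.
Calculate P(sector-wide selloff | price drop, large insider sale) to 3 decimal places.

P(price drop | large insider sale) = 0.58*0.84*0.66 + 0.85*0.84*0.34 + 0.87*0.16*0.66 + 0.94*0.16*0.34 = 0.321552 + 0.242760 + 0.091872 + 0.051136 = 0.707320
Restricting to configurations with sector-wide selloff present: 0.091872 + 0.051136 = 0.143008.
Hence the posterior is 0.143008/0.707320 ≈ 0.202.

P(sector-wide selloff | price drop, large insider sale) ≈ 0.202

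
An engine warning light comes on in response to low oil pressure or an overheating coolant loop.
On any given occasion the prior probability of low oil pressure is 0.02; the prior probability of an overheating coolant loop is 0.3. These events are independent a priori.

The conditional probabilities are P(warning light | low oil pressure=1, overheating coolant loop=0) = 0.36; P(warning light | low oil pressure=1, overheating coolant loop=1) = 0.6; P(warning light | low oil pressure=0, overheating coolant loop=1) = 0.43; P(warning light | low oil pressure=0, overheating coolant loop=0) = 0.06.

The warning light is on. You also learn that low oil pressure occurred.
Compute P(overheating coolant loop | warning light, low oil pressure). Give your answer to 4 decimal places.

P(overheating coolant loop | warning light, low oil pressure) ≈ 0.4167

Numerator (weight on configurations with overheating coolant loop): 0.6×0.3 = 0.180000
Normalizer over all consistent configurations: 0.36×0.7 + 0.6×0.3 = 0.432000
Posterior = 0.180000 / 0.432000 ≈ 0.4167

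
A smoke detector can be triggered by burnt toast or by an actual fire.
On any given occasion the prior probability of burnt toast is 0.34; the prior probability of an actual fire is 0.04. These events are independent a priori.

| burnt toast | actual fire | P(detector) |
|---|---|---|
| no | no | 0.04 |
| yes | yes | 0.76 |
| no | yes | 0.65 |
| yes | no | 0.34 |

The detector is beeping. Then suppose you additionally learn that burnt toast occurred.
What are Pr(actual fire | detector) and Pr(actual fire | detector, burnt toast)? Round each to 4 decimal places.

Weight on actual fire=true, given the evidence: 0.017160 + 0.010336 = 0.027496
Denominator P(detector): 0.04·0.66·0.96 + 0.65·0.66·0.04 + 0.34·0.34·0.96 + 0.76·0.34·0.04 = 0.163816
Posterior = 0.027496 / 0.163816 ≈ 0.1678

Now also conditioning on burnt toast=true:
Weight on actual fire=true, given the evidence: 0.76*0.04 = 0.030400
The normalizing constant is 0.34*0.96 + 0.76*0.04 = 0.356800
P(actual fire | detector, burnt toast) = 0.030400/0.356800 ≈ 0.0852
Conditioning on burnt toast lowers the posterior on actual fire: the classic explaining-away effect in a common-effect structure.

Pr(actual fire | detector) ≈ 0.1678; Pr(actual fire | detector, burnt toast) ≈ 0.0852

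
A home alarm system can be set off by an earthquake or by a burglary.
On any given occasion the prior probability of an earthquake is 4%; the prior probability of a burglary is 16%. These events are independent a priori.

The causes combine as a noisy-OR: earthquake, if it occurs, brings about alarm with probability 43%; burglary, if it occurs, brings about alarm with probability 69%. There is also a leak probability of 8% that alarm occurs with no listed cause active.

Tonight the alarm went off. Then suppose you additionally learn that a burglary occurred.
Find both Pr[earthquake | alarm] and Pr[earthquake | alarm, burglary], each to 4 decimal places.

Pr[earthquake | alarm] ≈ 0.1091; Pr[earthquake | alarm, burglary] ≈ 0.0465

Under noisy-OR, P(alarm | causes) = 1 − (1−0.08)·∏(1−qᵢ) over the active causes.
Enumerate the 4 (earthquake, burglary) configurations and weight by the priors:
  P(alarm) = 0.08×0.96×0.84 + 0.7148×0.96×0.16 + 0.4756×0.04×0.84 + 0.837436×0.04×0.16
        = 0.064512 + 0.109793 + 0.015980 + 0.005360 = 0.195645
Configurations with earthquake contribute 0.021340, so
  P(earthquake | alarm) = 0.021340 / 0.195645 ≈ 0.1091

Now also conditioning on burglary=true:
By total probability over both values of earthquake:
  P(alarm | burglary) = 0.7148*0.96 + 0.837436*0.04
        = 0.686208 + 0.033497 = 0.719705
The terms with earthquake present sum to 0.033497, so
  P(earthquake | alarm, burglary) = 0.033497 / 0.719705 ≈ 0.0465
— burglary explains away the evidence for earthquake.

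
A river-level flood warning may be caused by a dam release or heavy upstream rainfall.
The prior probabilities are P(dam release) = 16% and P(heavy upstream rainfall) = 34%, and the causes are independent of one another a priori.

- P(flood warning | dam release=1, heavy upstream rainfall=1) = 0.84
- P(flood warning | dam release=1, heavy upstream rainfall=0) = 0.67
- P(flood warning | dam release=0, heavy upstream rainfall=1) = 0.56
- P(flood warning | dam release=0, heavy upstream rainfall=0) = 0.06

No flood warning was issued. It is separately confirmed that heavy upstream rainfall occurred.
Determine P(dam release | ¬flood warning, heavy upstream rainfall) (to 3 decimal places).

P(¬flood warning | heavy upstream rainfall) = 0.44*0.84 + 0.16*0.16 = 0.369600 + 0.025600 = 0.395200
The dam release-present share is 0.16*0.16 = 0.025600.
Hence the posterior is 0.025600/0.395200 ≈ 0.065.

P(dam release | ¬flood warning, heavy upstream rainfall) ≈ 0.065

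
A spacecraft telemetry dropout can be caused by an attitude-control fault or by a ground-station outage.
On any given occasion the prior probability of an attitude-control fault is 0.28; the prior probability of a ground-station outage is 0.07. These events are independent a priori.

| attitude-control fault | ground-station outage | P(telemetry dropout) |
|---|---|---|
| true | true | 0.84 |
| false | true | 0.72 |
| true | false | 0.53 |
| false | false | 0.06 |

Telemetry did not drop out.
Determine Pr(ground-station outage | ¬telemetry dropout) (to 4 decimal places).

Pr(ground-station outage | ¬telemetry dropout) ≈ 0.0224

Enumerate the 4 (attitude-control fault, ground-station outage) configurations and weight by the priors:
  P(¬telemetry dropout) = 0.94×0.72×0.93 + 0.28×0.72×0.07 + 0.47×0.28×0.93 + 0.16×0.28×0.07
        = 0.629424 + 0.014112 + 0.122388 + 0.003136 = 0.769060
Configurations with ground-station outage contribute 0.017248, so
  P(ground-station outage | ¬telemetry dropout) = 0.017248 / 0.769060 ≈ 0.0224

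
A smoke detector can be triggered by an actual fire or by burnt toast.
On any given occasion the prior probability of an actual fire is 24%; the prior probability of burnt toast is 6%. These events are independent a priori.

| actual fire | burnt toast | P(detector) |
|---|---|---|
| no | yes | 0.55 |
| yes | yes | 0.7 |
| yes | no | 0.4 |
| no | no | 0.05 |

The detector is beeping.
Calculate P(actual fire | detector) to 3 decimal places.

P(actual fire | detector) ≈ 0.623

Enumerate the 4 (actual fire, burnt toast) configurations and weight by the priors:
  P(detector) = 0.05*0.76*0.94 + 0.55*0.76*0.06 + 0.4*0.24*0.94 + 0.7*0.24*0.06
        = 0.035720 + 0.025080 + 0.090240 + 0.010080 = 0.161120
The terms with actual fire present sum to 0.100320, so
  P(actual fire | detector) = 0.100320 / 0.161120 ≈ 0.623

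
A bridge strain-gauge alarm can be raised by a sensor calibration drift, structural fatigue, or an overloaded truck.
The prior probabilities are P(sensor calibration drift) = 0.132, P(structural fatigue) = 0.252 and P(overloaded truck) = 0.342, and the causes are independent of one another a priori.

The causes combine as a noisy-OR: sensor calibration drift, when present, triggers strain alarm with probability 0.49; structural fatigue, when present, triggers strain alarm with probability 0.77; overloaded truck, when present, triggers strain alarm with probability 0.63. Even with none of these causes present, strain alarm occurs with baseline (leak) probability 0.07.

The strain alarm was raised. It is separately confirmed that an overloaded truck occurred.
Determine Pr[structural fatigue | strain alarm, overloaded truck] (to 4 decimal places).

Pr[structural fatigue | strain alarm, overloaded truck] ≈ 0.3151

Under noisy-OR, P(strain alarm | causes) = 1 − (1−0.07)·∏(1−qᵢ) over the active causes.
Enumerate the 4 (sensor calibration drift, structural fatigue) configurations and weight by the priors:
  P(strain alarm | overloaded truck) = 0.6559·0.868·0.748 + 0.920857·0.868·0.252 + 0.824509·0.132·0.748 + 0.959637·0.132·0.252
        = 0.425852 + 0.201425 + 0.081409 + 0.031921 = 0.740607
The terms with structural fatigue present sum to 0.233346, so
  P(structural fatigue | strain alarm, overloaded truck) = 0.233346 / 0.740607 ≈ 0.3151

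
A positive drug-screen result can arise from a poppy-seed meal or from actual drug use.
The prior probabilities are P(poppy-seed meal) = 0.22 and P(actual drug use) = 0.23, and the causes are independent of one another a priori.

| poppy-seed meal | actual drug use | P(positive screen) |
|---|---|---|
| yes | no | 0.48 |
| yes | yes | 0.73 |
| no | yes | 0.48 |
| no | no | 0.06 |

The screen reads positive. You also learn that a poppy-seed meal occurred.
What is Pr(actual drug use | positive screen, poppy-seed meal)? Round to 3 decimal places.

P(positive screen | poppy-seed meal) = 0.48*0.77 + 0.73*0.23 = 0.369600 + 0.167900 = 0.537500
The actual drug use-present share is 0.73*0.23 = 0.167900.
P(actual drug use | positive screen, poppy-seed meal) = 0.167900 / 0.537500 ≈ 0.312

Pr(actual drug use | positive screen, poppy-seed meal) ≈ 0.312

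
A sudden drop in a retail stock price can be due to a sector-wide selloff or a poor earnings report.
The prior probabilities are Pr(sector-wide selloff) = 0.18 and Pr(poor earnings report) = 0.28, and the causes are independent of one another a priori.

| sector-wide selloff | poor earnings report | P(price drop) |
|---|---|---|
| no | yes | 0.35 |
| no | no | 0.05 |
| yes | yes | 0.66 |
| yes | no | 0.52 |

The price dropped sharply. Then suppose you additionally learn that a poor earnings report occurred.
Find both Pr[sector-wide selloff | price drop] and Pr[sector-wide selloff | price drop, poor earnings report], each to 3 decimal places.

Pr[sector-wide selloff | price drop] ≈ 0.478; Pr[sector-wide selloff | price drop, poor earnings report] ≈ 0.293

P(price drop) = 0.05·0.82·0.72 + 0.35·0.82·0.28 + 0.52·0.18·0.72 + 0.66·0.18·0.28 = 0.029520 + 0.080360 + 0.067392 + 0.033264 = 0.210536
The sector-wide selloff-present share is 0.067392 + 0.033264 = 0.100656.
So P(sector-wide selloff | price drop) = 0.100656/0.210536 ≈ 0.478.

With the extra evidence:
Weight on sector-wide selloff=true, given the evidence: 0.66×0.18 = 0.118800
Normalizer over all consistent configurations: 0.35×0.82 + 0.66×0.18 = 0.405800
Posterior = 0.118800 / 0.405800 ≈ 0.293
— poor earnings report explains away the evidence for sector-wide selloff.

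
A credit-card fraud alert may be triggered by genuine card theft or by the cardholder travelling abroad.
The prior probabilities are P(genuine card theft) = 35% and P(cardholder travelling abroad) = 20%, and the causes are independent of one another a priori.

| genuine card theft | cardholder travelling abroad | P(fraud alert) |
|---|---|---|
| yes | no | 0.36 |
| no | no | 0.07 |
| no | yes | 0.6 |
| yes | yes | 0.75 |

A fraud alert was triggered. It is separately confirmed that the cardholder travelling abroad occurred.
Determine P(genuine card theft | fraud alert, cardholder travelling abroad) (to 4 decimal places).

Numerator (weight on configurations with genuine card theft): 0.75×0.35 = 0.262500
Denominator P(fraud alert | cardholder travelling abroad): 0.6×0.65 + 0.75×0.35 = 0.652500
Posterior = 0.262500 / 0.652500 ≈ 0.4023

P(genuine card theft | fraud alert, cardholder travelling abroad) ≈ 0.4023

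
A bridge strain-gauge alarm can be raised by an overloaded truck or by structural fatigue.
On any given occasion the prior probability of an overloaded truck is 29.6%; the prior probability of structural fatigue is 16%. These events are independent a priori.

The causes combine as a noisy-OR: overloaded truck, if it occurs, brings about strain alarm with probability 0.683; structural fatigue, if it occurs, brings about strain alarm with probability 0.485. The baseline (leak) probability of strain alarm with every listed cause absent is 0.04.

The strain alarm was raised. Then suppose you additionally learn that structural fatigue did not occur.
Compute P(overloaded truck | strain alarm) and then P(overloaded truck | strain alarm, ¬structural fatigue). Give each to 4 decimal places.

Under noisy-OR, P(strain alarm | causes) = 1 − (1−0.04)·∏(1−qᵢ) over the active causes.
By total probability over the 4 (overloaded truck, structural fatigue) configurations:
  P(strain alarm) = 0.04×0.704×0.84 + 0.5056×0.704×0.16 + 0.69568×0.296×0.84 + 0.843275×0.296×0.16
        = 0.023654 + 0.056951 + 0.172974 + 0.039938 = 0.293517
Keeping only the overloaded truck-present terms gives 0.212912, so
  P(overloaded truck | strain alarm) = 0.212912 / 0.293517 ≈ 0.7254

Now condition on the additional information:
By total probability over both values of overloaded truck:
  P(strain alarm | ¬structural fatigue) = 0.04×0.704 + 0.69568×0.296
        = 0.028160 + 0.205921 = 0.234081
Configurations with overloaded truck contribute 0.205921, so
  P(overloaded truck | strain alarm, ¬structural fatigue) = 0.205921 / 0.234081 ≈ 0.8797

P(overloaded truck | strain alarm) ≈ 0.7254; P(overloaded truck | strain alarm, ¬structural fatigue) ≈ 0.8797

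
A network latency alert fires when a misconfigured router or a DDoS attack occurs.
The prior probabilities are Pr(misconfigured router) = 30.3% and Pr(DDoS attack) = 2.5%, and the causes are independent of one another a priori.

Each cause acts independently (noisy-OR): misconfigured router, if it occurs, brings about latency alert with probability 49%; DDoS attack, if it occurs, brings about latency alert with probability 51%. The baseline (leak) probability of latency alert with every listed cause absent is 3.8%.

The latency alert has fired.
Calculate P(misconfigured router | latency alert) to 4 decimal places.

Under noisy-OR, P(latency alert | causes) = 1 − (1−0.038)·∏(1−qᵢ) over the active causes.
Weight on misconfigured router=true, given the evidence: 0.150484 + 0.005754 = 0.156238
The normalizing constant is 0.038×0.697×0.975 + 0.52862×0.697×0.025 + 0.50938×0.303×0.975 + 0.759596×0.303×0.025 = 0.191273
Posterior = 0.156238 / 0.191273 ≈ 0.8168

P(misconfigured router | latency alert) ≈ 0.8168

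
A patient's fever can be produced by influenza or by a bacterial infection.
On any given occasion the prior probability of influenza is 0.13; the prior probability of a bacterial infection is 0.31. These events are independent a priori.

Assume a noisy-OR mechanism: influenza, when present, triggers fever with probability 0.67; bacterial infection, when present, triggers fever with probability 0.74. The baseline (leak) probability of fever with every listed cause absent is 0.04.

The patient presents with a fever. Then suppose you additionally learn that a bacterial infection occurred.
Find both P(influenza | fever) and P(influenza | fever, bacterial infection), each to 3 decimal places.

Under noisy-OR, P(fever | causes) = 1 − (1−0.04)·∏(1−qᵢ) over the active causes.
For the numerator, keep only influenza=true terms: 0.061283 + 0.036981 = 0.098264
Normalizer over all consistent configurations: 0.04*0.87*0.69 + 0.7504*0.87*0.31 + 0.6832*0.13*0.69 + 0.917632*0.13*0.31 = 0.324659
P(influenza | fever) = 0.098264/0.324659 ≈ 0.303

Now also conditioning on bacterial infection=true:
Numerator (weight on configurations with influenza): 0.917632*0.13 = 0.119292
Denominator P(fever | bacterial infection): 0.7504*0.87 + 0.917632*0.13 = 0.772140
Posterior = 0.119292 / 0.772140 ≈ 0.154

P(influenza | fever) ≈ 0.303; P(influenza | fever, bacterial infection) ≈ 0.154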